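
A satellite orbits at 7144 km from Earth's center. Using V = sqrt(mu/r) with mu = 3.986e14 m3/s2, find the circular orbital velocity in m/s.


V = sqrt(3.986e14 / 7144000) = 7470 m/s

7470 m/s


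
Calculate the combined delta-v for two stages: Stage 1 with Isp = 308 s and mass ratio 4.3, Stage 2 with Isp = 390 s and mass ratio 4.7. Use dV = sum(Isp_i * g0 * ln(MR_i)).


dV1 = 308 * 9.81 * ln(4.3) = 4407.2 m/s
dV2 = 390 * 9.81 * ln(4.7) = 5920.8 m/s
Total dV = 4407.2 + 5920.8 = 10328.0 m/s ~ 10328 m/s

10328 m/s


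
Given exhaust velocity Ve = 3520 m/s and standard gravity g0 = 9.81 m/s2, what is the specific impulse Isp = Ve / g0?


Isp = Ve / g0 = 3520 / 9.81 = 358.8 s

358.8 s


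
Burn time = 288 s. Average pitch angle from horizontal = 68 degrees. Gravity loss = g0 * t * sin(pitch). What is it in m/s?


GL = 9.81 * 288 * sin(68 deg) = 2620 m/s

2620 m/s


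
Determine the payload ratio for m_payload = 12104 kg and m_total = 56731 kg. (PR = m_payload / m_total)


PR = 12104 / 56731 = 0.2134

0.2134


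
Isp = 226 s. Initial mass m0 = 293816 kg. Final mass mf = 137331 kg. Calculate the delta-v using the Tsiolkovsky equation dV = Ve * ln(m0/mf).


Ve = 226 * 9.81 = 2217.06 m/s
dV = 2217.06 * ln(293816/137331) = 1686 m/s

1686 m/s


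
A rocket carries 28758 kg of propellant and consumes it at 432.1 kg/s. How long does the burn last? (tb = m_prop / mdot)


tb = 28758 / 432.1 = 66.6 s

66.6 s


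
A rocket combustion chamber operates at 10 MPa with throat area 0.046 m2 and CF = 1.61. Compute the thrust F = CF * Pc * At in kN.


F = 1.61 * 10e6 * 0.046 = 740600.0 N = 740.6 kN

740.6 kN


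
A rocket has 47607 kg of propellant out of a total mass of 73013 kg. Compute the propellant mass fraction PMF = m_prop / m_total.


PMF = 47607 / 73013 = 0.652

0.652


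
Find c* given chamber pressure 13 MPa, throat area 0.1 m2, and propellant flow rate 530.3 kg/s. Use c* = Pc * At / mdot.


c* = 13e6 * 0.1 / 530.3 = 2451 m/s

2451 m/s


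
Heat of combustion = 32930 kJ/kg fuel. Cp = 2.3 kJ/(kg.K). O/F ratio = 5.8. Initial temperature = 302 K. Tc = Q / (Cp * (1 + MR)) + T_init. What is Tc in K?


Tc = 32930 / (2.3 * (1 + 5.8)) + 302 = 2407 K

2407 K


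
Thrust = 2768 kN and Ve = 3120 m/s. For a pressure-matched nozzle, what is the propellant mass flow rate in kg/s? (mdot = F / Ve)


mdot = F / Ve = 2768000 / 3120 = 887.2 kg/s

887.2 kg/s


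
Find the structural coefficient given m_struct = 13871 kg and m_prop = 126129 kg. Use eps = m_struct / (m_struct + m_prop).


eps = 13871 / (13871 + 126129) = 0.0991

0.0991


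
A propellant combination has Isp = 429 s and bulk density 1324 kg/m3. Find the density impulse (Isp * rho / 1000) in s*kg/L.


rho*Isp = 429 * 1324 / 1000 = 568 s*kg/L

568 s*kg/L


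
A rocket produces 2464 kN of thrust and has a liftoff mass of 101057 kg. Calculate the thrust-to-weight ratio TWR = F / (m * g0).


TWR = 2464000 / (101057 * 9.81) = 2.49

2.49


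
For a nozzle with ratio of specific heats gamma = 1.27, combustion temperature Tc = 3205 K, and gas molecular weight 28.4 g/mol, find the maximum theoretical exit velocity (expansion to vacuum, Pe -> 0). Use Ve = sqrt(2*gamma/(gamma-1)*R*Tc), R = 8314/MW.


R = 8314 / 28.4 = 292.75 J/(kg.K)
Ve = sqrt(2 * 1.27 / (1.27 - 1) * 292.75 * 3205) = 2971 m/s

2971 m/s


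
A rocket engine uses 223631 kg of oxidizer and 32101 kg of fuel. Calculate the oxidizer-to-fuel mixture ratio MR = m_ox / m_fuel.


MR = 223631 / 32101 = 6.97

6.97


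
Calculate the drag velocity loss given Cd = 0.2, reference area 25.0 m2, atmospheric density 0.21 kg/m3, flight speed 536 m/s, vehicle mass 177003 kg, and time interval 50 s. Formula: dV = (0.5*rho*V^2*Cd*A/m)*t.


D = 0.5 * 0.21 * 536^2 * 0.2 * 25.0 = 150830.4 N
a = 150830.4 / 177003 = 0.8521 m/s2
dV = 0.8521 * 50 = 42.6 m/s

42.6 m/s


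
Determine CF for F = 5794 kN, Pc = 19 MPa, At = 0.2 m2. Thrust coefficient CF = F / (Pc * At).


CF = 5794000 / (19e6 * 0.2) = 1.52

1.52


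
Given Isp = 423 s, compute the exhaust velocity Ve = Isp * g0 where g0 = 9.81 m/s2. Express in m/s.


Ve = Isp * g0 = 423 * 9.81 = 4149.6 m/s

4149.6 m/s


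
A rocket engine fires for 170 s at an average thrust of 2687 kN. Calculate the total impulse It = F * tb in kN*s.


It = 2687 * 170 = 456790 kN*s

456790 kN*s


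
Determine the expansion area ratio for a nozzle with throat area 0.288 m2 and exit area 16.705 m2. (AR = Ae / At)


AR = 16.705 / 0.288 = 58.0

58.0


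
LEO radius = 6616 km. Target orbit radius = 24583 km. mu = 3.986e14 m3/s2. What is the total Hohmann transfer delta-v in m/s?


V1 = sqrt(mu/r1) = 7761.95 m/s
dV1 = V1*(sqrt(2*r2/(r1+r2)) - 1) = 1981.95 m/s
V2 = sqrt(mu/r2) = 4026.72 m/s
dV2 = V2*(1 - sqrt(2*r1/(r1+r2))) = 1404.35 m/s
Total dV = 3386 m/s

3386 m/s


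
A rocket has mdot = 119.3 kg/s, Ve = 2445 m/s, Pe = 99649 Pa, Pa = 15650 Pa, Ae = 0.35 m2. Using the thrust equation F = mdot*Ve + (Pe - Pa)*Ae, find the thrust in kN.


F = 119.3 * 2445 + (99649 - 15650) * 0.35 = 321088.0 N = 321.1 kN

321.1 kN


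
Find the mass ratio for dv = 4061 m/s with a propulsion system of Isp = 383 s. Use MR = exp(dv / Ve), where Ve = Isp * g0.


Ve = 383 * 9.81 = 3757.23 m/s
MR = exp(4061 / 3757.23) = 2.947

2.947


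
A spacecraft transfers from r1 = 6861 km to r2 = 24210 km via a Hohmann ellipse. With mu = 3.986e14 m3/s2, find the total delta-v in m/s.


V1 = sqrt(mu/r1) = 7622.11 m/s
dV1 = V1*(sqrt(2*r2/(r1+r2)) - 1) = 1892.92 m/s
V2 = sqrt(mu/r2) = 4057.62 m/s
dV2 = V2*(1 - sqrt(2*r1/(r1+r2))) = 1361.11 m/s
Total dV = 3254 m/s

3254 m/s


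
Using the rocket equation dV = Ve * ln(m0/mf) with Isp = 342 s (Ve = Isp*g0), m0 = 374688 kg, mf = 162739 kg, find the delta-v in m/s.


Ve = 342 * 9.81 = 3355.02 m/s
dV = 3355.02 * ln(374688/162739) = 2798 m/s

2798 m/s


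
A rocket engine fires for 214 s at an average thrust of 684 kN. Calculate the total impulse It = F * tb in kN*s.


It = 684 * 214 = 146376 kN*s

146376 kN*s


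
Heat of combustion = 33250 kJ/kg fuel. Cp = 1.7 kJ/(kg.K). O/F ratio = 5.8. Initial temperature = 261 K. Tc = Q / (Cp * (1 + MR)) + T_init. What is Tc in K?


Tc = 33250 / (1.7 * (1 + 5.8)) + 261 = 3137 K

3137 K


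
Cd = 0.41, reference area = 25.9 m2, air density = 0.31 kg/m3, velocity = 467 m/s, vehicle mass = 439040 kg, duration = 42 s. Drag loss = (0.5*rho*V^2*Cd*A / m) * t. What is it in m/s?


D = 0.5 * 0.31 * 467^2 * 0.41 * 25.9 = 358962.5 N
a = 358962.5 / 439040 = 0.8176 m/s2
dV = 0.8176 * 42 = 34.3 m/s

34.3 m/s


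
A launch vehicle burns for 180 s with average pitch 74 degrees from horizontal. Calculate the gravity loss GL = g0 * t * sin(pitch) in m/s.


GL = 9.81 * 180 * sin(74 deg) = 1697 m/s

1697 m/s


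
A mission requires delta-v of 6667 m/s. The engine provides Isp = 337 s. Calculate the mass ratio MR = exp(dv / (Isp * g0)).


Ve = 337 * 9.81 = 3305.97 m/s
MR = exp(6667 / 3305.97) = 7.513

7.513


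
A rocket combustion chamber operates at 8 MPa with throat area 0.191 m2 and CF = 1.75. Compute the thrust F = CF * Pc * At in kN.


F = 1.75 * 8e6 * 0.191 = 2.6740e+06 N = 2674.0 kN

2674.0 kN


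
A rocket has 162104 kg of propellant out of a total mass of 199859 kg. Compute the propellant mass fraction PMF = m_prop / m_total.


PMF = 162104 / 199859 = 0.811

0.811


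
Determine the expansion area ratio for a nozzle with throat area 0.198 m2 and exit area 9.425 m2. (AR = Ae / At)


AR = 9.425 / 0.198 = 47.6

47.6


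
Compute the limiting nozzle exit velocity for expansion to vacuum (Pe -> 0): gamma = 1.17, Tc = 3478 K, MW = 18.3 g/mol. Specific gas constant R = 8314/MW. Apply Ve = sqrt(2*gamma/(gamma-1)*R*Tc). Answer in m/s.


R = 8314 / 18.3 = 454.32 J/(kg.K)
Ve = sqrt(2 * 1.17 / (1.17 - 1) * 454.32 * 3478) = 4664 m/s

4664 m/s


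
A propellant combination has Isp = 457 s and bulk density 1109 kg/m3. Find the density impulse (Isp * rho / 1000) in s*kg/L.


rho*Isp = 457 * 1109 / 1000 = 507 s*kg/L

507 s*kg/L


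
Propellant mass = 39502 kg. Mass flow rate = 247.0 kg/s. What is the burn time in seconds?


tb = 39502 / 247.0 = 159.9 s

159.9 s


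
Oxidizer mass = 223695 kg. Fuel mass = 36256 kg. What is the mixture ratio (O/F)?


MR = 223695 / 36256 = 6.17

6.17


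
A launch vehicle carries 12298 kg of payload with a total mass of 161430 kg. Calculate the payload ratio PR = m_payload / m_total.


PR = 12298 / 161430 = 0.0762

0.0762


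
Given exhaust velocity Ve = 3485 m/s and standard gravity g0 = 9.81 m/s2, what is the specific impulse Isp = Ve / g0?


Isp = Ve / g0 = 3485 / 9.81 = 355.2 s

355.2 s


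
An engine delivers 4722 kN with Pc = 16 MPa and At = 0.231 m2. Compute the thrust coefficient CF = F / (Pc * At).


CF = 4722000 / (16e6 * 0.231) = 1.28

1.28


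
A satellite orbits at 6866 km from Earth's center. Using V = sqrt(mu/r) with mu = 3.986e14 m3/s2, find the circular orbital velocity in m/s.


V = sqrt(3.986e14 / 6866000) = 7619 m/s

7619 m/s


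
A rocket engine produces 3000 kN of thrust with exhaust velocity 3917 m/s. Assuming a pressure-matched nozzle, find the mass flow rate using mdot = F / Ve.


mdot = F / Ve = 3000000 / 3917 = 765.9 kg/s

765.9 kg/s


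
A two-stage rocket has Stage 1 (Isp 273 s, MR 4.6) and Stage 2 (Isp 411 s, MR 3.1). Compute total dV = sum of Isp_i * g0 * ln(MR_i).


dV1 = 273 * 9.81 * ln(4.6) = 4087.0 m/s
dV2 = 411 * 9.81 * ln(3.1) = 4561.7 m/s
Total dV = 4087.0 + 4561.7 = 8648.7 m/s ~ 8649 m/s

8649 m/s


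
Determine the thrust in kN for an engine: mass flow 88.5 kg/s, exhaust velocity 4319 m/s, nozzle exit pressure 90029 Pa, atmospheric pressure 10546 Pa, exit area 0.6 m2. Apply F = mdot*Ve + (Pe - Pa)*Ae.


F = 88.5 * 4319 + (90029 - 10546) * 0.6 = 429921.0 N = 429.9 kN

429.9 kN


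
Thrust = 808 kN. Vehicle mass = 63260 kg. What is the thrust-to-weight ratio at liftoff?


TWR = 808000 / (63260 * 9.81) = 1.3

1.3


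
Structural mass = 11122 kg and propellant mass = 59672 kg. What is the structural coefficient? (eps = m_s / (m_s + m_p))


eps = 11122 / (11122 + 59672) = 0.1571

0.1571


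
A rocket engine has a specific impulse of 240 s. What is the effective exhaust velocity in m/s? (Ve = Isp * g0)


Ve = Isp * g0 = 240 * 9.81 = 2354.4 m/s

2354.4 m/s


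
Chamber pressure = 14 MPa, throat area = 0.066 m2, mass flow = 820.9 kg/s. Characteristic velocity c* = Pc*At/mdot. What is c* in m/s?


c* = 14e6 * 0.066 / 820.9 = 1126 m/s

1126 m/s


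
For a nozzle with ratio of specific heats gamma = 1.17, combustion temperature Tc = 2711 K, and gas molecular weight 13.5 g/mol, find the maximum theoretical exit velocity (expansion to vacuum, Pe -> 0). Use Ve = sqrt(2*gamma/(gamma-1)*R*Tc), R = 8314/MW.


R = 8314 / 13.5 = 615.85 J/(kg.K)
Ve = sqrt(2 * 1.17 / (1.17 - 1) * 615.85 * 2711) = 4794 m/s

4794 m/s


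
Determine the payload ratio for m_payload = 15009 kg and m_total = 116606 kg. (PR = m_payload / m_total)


PR = 15009 / 116606 = 0.1287

0.1287


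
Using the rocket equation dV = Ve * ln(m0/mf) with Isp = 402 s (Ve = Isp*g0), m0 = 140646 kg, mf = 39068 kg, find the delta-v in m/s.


Ve = 402 * 9.81 = 3943.62 m/s
dV = 3943.62 * ln(140646/39068) = 5052 m/s

5052 m/s


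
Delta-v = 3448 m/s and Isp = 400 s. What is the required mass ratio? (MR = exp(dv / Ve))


Ve = 400 * 9.81 = 3924.0 m/s
MR = exp(3448 / 3924.0) = 2.408

2.408


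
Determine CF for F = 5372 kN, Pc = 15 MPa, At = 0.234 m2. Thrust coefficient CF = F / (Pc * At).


CF = 5372000 / (15e6 * 0.234) = 1.53

1.53


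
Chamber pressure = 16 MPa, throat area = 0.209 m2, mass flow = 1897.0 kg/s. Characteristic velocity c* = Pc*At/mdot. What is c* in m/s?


c* = 16e6 * 0.209 / 1897.0 = 1763 m/s

1763 m/s


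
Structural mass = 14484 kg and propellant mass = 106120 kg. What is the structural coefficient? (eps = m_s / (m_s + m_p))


eps = 14484 / (14484 + 106120) = 0.1201

0.1201


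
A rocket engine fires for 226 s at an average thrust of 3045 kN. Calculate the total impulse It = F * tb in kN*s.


It = 3045 * 226 = 688170 kN*s

688170 kN*s


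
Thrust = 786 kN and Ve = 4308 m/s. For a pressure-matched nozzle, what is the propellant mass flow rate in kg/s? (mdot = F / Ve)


mdot = F / Ve = 786000 / 4308 = 182.5 kg/s

182.5 kg/s


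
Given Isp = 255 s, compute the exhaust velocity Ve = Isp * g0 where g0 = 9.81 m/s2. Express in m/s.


Ve = Isp * g0 = 255 * 9.81 = 2501.6 m/s

2501.6 m/s


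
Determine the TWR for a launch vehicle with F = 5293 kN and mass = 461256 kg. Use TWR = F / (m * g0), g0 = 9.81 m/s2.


TWR = 5293000 / (461256 * 9.81) = 1.17

1.17


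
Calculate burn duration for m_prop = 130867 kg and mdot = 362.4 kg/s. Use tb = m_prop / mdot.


tb = 130867 / 362.4 = 361.1 s

361.1 s


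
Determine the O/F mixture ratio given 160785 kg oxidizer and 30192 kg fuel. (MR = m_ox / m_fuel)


MR = 160785 / 30192 = 5.33

5.33


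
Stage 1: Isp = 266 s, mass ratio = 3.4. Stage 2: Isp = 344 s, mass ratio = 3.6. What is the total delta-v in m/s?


dV1 = 266 * 9.81 * ln(3.4) = 3193.4 m/s
dV2 = 344 * 9.81 * ln(3.6) = 4322.7 m/s
Total dV = 3193.4 + 4322.7 = 7516.1 m/s ~ 7516 m/s

7516 m/s


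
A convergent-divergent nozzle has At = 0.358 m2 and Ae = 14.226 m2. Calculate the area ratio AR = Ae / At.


AR = 14.226 / 0.358 = 39.7

39.7


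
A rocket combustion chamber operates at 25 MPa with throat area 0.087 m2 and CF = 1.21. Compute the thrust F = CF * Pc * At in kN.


F = 1.21 * 25e6 * 0.087 = 2.6318e+06 N = 2631.8 kN

2631.8 kN


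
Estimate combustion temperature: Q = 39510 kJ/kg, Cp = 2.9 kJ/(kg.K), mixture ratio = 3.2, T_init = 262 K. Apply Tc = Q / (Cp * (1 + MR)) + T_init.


Tc = 39510 / (2.9 * (1 + 3.2)) + 262 = 3506 K

3506 K


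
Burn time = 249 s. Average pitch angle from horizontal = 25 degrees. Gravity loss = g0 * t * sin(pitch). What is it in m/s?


GL = 9.81 * 249 * sin(25 deg) = 1032 m/s

1032 m/s


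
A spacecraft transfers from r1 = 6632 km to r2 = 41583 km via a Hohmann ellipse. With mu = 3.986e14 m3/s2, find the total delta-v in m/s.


V1 = sqrt(mu/r1) = 7752.58 m/s
dV1 = V1*(sqrt(2*r2/(r1+r2)) - 1) = 2429.3 m/s
V2 = sqrt(mu/r2) = 3096.07 m/s
dV2 = V2*(1 - sqrt(2*r1/(r1+r2))) = 1472.18 m/s
Total dV = 3901 m/s

3901 m/s


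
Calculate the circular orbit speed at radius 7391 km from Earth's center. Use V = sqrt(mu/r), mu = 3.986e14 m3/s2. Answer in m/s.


V = sqrt(3.986e14 / 7391000) = 7344 m/s

7344 m/s


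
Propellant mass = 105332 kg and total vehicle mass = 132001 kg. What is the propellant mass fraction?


PMF = 105332 / 132001 = 0.798

0.798


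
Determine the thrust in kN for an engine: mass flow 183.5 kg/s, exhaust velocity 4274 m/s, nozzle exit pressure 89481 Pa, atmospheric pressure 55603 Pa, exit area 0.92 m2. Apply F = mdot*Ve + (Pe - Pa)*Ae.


F = 183.5 * 4274 + (89481 - 55603) * 0.92 = 815447.0 N = 815.4 kN

815.4 kN


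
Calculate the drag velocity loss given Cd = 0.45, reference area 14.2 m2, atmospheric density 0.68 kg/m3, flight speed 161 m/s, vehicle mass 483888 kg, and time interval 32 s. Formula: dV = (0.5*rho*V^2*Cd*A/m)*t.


D = 0.5 * 0.68 * 161^2 * 0.45 * 14.2 = 56315.96 N
a = 56315.96 / 483888 = 0.1164 m/s2
dV = 0.1164 * 32 = 3.7 m/s

3.7 m/s


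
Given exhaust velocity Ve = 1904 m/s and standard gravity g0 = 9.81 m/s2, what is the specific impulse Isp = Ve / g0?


Isp = Ve / g0 = 1904 / 9.81 = 194.1 s

194.1 s


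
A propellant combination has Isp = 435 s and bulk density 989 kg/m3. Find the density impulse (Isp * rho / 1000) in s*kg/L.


rho*Isp = 435 * 989 / 1000 = 430 s*kg/L

430 s*kg/L


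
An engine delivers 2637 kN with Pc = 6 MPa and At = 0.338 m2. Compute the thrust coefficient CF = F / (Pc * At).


CF = 2637000 / (6e6 * 0.338) = 1.3

1.3


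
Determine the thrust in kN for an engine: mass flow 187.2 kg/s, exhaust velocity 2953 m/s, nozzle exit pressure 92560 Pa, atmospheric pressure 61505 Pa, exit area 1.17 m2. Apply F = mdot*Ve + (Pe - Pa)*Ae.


F = 187.2 * 2953 + (92560 - 61505) * 1.17 = 589136.0 N = 589.1 kN

589.1 kN


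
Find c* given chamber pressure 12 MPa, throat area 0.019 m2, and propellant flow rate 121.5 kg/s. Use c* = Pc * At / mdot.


c* = 12e6 * 0.019 / 121.5 = 1877 m/s

1877 m/s


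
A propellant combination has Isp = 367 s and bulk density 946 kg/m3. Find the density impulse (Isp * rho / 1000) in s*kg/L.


rho*Isp = 367 * 946 / 1000 = 347 s*kg/L

347 s*kg/L


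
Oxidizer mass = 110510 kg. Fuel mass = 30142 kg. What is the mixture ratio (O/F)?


MR = 110510 / 30142 = 3.67

3.67


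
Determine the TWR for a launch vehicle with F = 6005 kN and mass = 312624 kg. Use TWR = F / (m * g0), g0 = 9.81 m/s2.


TWR = 6005000 / (312624 * 9.81) = 1.96

1.96


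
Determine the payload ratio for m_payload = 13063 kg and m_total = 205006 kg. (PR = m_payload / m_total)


PR = 13063 / 205006 = 0.0637

0.0637


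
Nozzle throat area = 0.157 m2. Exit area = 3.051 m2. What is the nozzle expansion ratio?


AR = 3.051 / 0.157 = 19.4

19.4


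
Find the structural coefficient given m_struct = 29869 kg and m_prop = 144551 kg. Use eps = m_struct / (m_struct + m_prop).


eps = 29869 / (29869 + 144551) = 0.1712

0.1712


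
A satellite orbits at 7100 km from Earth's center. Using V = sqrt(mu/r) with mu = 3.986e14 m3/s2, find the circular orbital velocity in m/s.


V = sqrt(3.986e14 / 7100000) = 7493 m/s

7493 m/s


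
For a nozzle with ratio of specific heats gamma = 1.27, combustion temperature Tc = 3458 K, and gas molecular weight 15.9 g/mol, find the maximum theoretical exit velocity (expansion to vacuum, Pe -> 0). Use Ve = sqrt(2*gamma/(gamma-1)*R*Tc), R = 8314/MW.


R = 8314 / 15.9 = 522.89 J/(kg.K)
Ve = sqrt(2 * 1.27 / (1.27 - 1) * 522.89 * 3458) = 4124 m/s

4124 m/s


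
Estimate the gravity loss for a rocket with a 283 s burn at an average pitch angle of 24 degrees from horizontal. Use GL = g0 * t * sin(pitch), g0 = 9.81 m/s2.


GL = 9.81 * 283 * sin(24 deg) = 1129 m/s

1129 m/s


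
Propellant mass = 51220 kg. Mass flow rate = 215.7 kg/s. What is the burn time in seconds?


tb = 51220 / 215.7 = 237.5 s

237.5 s


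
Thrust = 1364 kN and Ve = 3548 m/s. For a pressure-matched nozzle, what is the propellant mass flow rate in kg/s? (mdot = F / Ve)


mdot = F / Ve = 1364000 / 3548 = 384.4 kg/s

384.4 kg/s


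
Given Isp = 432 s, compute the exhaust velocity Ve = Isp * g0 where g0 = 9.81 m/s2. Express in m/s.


Ve = Isp * g0 = 432 * 9.81 = 4237.9 m/s

4237.9 m/s


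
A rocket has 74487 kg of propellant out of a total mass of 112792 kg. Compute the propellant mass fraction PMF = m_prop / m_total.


PMF = 74487 / 112792 = 0.66

0.66


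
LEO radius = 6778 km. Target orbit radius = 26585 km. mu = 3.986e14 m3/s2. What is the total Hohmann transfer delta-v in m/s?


V1 = sqrt(mu/r1) = 7668.63 m/s
dV1 = V1*(sqrt(2*r2/(r1+r2)) - 1) = 2012.33 m/s
V2 = sqrt(mu/r2) = 3872.13 m/s
dV2 = V2*(1 - sqrt(2*r1/(r1+r2))) = 1403.92 m/s
Total dV = 3416 m/s

3416 m/s


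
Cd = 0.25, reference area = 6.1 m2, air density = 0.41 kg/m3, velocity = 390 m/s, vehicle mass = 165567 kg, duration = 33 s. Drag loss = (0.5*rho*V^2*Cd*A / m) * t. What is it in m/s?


D = 0.5 * 0.41 * 390^2 * 0.25 * 6.1 = 47550.26 N
a = 47550.26 / 165567 = 0.2872 m/s2
dV = 0.2872 * 33 = 9.5 m/s

9.5 m/s


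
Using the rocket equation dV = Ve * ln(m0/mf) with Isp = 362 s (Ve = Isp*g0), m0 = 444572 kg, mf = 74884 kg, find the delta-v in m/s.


Ve = 362 * 9.81 = 3551.22 m/s
dV = 3551.22 * ln(444572/74884) = 6325 m/s

6325 m/s


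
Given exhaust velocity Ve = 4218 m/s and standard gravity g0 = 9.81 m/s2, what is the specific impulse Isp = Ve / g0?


Isp = Ve / g0 = 4218 / 9.81 = 430.0 s

430.0 s


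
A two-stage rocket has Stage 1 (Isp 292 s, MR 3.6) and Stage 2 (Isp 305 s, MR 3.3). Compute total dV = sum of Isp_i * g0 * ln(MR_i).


dV1 = 292 * 9.81 * ln(3.6) = 3669.3 m/s
dV2 = 305 * 9.81 * ln(3.3) = 3572.3 m/s
Total dV = 3669.3 + 3572.3 = 7241.6 m/s ~ 7242 m/s

7242 m/s


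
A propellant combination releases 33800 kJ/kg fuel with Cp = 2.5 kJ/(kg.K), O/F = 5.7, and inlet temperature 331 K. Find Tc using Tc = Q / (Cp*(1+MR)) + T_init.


Tc = 33800 / (2.5 * (1 + 5.7)) + 331 = 2349 K

2349 K


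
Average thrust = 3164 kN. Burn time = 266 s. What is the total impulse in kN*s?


It = 3164 * 266 = 841624 kN*s

841624 kN*s


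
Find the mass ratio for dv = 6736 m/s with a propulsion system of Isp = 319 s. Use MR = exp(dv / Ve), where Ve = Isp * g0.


Ve = 319 * 9.81 = 3129.39 m/s
MR = exp(6736 / 3129.39) = 8.606

8.606


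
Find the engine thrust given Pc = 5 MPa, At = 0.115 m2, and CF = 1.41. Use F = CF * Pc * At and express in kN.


F = 1.41 * 5e6 * 0.115 = 810750.0 N = 810.8 kN

810.8 kN


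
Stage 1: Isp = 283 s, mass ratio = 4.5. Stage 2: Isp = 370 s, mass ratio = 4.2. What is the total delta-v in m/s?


dV1 = 283 * 9.81 * ln(4.5) = 4175.7 m/s
dV2 = 370 * 9.81 * ln(4.2) = 5208.9 m/s
Total dV = 4175.7 + 5208.9 = 9384.6 m/s ~ 9385 m/s

9385 m/s


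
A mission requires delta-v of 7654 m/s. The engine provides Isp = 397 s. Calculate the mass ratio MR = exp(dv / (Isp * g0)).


Ve = 397 * 9.81 = 3894.57 m/s
MR = exp(7654 / 3894.57) = 7.137

7.137


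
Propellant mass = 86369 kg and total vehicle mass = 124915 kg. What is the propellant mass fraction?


PMF = 86369 / 124915 = 0.691

0.691


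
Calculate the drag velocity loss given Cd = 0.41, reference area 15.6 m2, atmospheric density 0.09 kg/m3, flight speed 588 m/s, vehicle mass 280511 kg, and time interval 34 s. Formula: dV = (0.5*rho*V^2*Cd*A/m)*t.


D = 0.5 * 0.09 * 588^2 * 0.41 * 15.6 = 99512.04 N
a = 99512.04 / 280511 = 0.3548 m/s2
dV = 0.3548 * 34 = 12.1 m/s

12.1 m/s


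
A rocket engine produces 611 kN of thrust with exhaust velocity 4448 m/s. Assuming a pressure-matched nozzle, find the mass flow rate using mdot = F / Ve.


mdot = F / Ve = 611000 / 4448 = 137.4 kg/s

137.4 kg/s


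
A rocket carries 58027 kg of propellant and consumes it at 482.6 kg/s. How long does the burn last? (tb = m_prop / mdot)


tb = 58027 / 482.6 = 120.2 s

120.2 s


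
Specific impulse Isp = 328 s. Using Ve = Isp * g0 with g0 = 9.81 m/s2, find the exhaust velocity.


Ve = Isp * g0 = 328 * 9.81 = 3217.7 m/s

3217.7 m/s


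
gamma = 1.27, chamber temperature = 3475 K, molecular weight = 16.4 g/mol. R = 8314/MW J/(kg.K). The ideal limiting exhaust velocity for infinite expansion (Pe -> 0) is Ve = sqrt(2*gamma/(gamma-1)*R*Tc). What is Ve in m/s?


R = 8314 / 16.4 = 506.95 J/(kg.K)
Ve = sqrt(2 * 1.27 / (1.27 - 1) * 506.95 * 3475) = 4071 m/s

4071 m/s


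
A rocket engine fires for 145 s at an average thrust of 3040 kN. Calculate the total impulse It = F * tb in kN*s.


It = 3040 * 145 = 440800 kN*s

440800 kN*s


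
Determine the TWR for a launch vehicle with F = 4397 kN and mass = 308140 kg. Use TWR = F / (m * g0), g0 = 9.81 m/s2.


TWR = 4397000 / (308140 * 9.81) = 1.45

1.45


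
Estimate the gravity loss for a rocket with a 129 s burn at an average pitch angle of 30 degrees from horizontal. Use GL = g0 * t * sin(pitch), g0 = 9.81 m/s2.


GL = 9.81 * 129 * sin(30 deg) = 633 m/s

633 m/s


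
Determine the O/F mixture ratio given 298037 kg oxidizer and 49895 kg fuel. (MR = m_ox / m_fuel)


MR = 298037 / 49895 = 5.97

5.97


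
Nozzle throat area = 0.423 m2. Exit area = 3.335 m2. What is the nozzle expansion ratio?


AR = 3.335 / 0.423 = 7.9

7.9


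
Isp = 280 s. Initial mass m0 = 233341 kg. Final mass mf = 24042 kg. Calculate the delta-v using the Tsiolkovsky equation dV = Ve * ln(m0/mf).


Ve = 280 * 9.81 = 2746.8 m/s
dV = 2746.8 * ln(233341/24042) = 6243 m/s

6243 m/s


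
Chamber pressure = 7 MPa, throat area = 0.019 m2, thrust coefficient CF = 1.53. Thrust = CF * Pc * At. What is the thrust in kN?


F = 1.53 * 7e6 * 0.019 = 203490.0 N = 203.5 kN

203.5 kN


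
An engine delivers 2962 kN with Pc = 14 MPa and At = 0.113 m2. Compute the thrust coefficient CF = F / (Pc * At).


CF = 2962000 / (14e6 * 0.113) = 1.87

1.87


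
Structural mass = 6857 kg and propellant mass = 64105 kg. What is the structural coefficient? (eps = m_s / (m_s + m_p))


eps = 6857 / (6857 + 64105) = 0.0966

0.0966


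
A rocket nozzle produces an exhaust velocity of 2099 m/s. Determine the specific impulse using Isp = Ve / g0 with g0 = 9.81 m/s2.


Isp = Ve / g0 = 2099 / 9.81 = 214.0 s

214.0 s


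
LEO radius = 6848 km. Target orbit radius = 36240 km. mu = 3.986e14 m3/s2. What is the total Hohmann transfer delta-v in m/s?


V1 = sqrt(mu/r1) = 7629.34 m/s
dV1 = V1*(sqrt(2*r2/(r1+r2)) - 1) = 2265.71 m/s
V2 = sqrt(mu/r2) = 3316.46 m/s
dV2 = V2*(1 - sqrt(2*r1/(r1+r2))) = 1446.67 m/s
Total dV = 3712 m/s

3712 m/s


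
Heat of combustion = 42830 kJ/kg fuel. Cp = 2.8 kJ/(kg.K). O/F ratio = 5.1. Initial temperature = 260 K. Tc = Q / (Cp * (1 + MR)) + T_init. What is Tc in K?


Tc = 42830 / (2.8 * (1 + 5.1)) + 260 = 2768 K

2768 K


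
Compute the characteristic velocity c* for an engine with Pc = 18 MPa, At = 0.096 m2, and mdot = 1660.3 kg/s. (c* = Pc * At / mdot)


c* = 18e6 * 0.096 / 1660.3 = 1041 m/s

1041 m/s


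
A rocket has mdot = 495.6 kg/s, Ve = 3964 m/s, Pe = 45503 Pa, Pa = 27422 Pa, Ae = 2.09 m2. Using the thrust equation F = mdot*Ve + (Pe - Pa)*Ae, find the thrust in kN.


F = 495.6 * 3964 + (45503 - 27422) * 2.09 = 2.0023e+06 N = 2002.3 kN

2002.3 kN


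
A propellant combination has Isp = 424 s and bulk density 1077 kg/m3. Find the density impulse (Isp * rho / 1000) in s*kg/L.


rho*Isp = 424 * 1077 / 1000 = 457 s*kg/L

457 s*kg/L


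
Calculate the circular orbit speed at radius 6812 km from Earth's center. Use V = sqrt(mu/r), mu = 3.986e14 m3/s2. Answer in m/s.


V = sqrt(3.986e14 / 6812000) = 7649 m/s

7649 m/s


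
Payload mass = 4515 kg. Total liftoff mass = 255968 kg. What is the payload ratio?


PR = 4515 / 255968 = 0.0176

0.0176


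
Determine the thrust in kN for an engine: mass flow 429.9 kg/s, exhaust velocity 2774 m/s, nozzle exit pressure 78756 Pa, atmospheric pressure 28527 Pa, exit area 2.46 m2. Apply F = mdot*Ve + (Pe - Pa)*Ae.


F = 429.9 * 2774 + (78756 - 28527) * 2.46 = 1.3161e+06 N = 1316.1 kN

1316.1 kN


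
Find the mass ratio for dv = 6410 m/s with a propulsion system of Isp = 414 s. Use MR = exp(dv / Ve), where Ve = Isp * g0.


Ve = 414 * 9.81 = 4061.34 m/s
MR = exp(6410 / 4061.34) = 4.847

4.847


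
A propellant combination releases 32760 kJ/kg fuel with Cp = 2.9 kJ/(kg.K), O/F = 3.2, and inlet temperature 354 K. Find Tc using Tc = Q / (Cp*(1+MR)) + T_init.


Tc = 32760 / (2.9 * (1 + 3.2)) + 354 = 3044 K

3044 K


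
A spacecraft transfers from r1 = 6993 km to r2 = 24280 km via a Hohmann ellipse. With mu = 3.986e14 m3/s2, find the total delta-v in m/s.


V1 = sqrt(mu/r1) = 7549.82 m/s
dV1 = V1*(sqrt(2*r2/(r1+r2)) - 1) = 1858.05 m/s
V2 = sqrt(mu/r2) = 4051.77 m/s
dV2 = V2*(1 - sqrt(2*r1/(r1+r2))) = 1342.16 m/s
Total dV = 3200 m/s

3200 m/s


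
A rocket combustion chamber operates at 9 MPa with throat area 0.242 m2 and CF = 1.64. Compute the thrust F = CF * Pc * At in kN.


F = 1.64 * 9e6 * 0.242 = 3.5719e+06 N = 3571.9 kN

3571.9 kN


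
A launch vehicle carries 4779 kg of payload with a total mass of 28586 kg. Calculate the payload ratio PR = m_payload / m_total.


PR = 4779 / 28586 = 0.1672

0.1672


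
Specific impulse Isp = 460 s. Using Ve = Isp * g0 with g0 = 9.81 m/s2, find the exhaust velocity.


Ve = Isp * g0 = 460 * 9.81 = 4512.6 m/s

4512.6 m/s


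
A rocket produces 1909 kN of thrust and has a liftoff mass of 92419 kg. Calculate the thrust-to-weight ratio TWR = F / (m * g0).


TWR = 1909000 / (92419 * 9.81) = 2.11

2.11


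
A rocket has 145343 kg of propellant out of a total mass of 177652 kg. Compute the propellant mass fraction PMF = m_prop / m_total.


PMF = 145343 / 177652 = 0.818

0.818


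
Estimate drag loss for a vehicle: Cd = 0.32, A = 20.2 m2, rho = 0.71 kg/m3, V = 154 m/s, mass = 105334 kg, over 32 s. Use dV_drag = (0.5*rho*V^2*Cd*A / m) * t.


D = 0.5 * 0.71 * 154^2 * 0.32 * 20.2 = 54421.58 N
a = 54421.58 / 105334 = 0.5167 m/s2
dV = 0.5167 * 32 = 16.5 m/s

16.5 m/s


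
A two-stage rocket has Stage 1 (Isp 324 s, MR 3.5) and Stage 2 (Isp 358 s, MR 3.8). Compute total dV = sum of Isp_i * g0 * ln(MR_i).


dV1 = 324 * 9.81 * ln(3.5) = 3981.8 m/s
dV2 = 358 * 9.81 * ln(3.8) = 4688.5 m/s
Total dV = 3981.8 + 4688.5 = 8670.3 m/s ~ 8670 m/s

8670 m/s


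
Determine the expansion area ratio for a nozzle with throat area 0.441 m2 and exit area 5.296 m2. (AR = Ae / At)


AR = 5.296 / 0.441 = 12.0

12.0


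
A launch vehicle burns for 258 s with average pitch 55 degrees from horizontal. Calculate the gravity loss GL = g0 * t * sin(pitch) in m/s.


GL = 9.81 * 258 * sin(55 deg) = 2073 m/s

2073 m/s


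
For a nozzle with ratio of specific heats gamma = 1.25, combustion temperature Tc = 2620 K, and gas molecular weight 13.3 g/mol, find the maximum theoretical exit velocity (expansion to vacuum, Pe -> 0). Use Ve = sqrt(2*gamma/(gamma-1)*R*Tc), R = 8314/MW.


R = 8314 / 13.3 = 625.11 J/(kg.K)
Ve = sqrt(2 * 1.25 / (1.25 - 1) * 625.11 * 2620) = 4047 m/s

4047 m/s


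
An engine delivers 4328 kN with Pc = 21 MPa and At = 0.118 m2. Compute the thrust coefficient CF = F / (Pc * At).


CF = 4328000 / (21e6 * 0.118) = 1.75

1.75


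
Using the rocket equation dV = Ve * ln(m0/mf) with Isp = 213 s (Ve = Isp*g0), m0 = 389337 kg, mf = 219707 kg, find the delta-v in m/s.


Ve = 213 * 9.81 = 2089.53 m/s
dV = 2089.53 * ln(389337/219707) = 1196 m/s

1196 m/s


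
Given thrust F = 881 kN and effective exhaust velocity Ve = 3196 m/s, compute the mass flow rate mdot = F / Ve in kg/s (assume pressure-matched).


mdot = F / Ve = 881000 / 3196 = 275.7 kg/s

275.7 kg/s


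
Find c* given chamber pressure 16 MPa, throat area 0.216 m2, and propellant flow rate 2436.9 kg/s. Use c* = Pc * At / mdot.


c* = 16e6 * 0.216 / 2436.9 = 1418 m/s

1418 m/s


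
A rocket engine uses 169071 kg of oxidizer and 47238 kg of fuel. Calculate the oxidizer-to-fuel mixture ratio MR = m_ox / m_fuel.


MR = 169071 / 47238 = 3.58

3.58


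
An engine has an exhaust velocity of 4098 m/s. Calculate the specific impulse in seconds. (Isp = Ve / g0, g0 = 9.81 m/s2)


Isp = Ve / g0 = 4098 / 9.81 = 417.7 s

417.7 s


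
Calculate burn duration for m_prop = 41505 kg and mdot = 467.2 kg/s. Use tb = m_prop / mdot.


tb = 41505 / 467.2 = 88.8 s

88.8 s


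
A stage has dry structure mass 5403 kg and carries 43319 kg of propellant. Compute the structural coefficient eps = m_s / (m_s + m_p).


eps = 5403 / (5403 + 43319) = 0.1109

0.1109


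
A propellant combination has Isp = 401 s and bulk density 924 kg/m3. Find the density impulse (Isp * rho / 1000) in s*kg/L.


rho*Isp = 401 * 924 / 1000 = 371 s*kg/L

371 s*kg/L


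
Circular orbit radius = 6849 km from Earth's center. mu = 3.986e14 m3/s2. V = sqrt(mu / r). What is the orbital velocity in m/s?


V = sqrt(3.986e14 / 6849000) = 7629 m/s

7629 m/s


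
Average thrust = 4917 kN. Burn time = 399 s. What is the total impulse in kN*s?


It = 4917 * 399 = 1961883 kN*s

1961883 kN*s


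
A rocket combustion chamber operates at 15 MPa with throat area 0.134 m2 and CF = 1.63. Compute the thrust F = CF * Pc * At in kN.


F = 1.63 * 15e6 * 0.134 = 3.2763e+06 N = 3276.3 kN

3276.3 kN


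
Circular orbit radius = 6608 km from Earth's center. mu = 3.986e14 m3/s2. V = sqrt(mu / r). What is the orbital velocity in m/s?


V = sqrt(3.986e14 / 6608000) = 7767 m/s

7767 m/s


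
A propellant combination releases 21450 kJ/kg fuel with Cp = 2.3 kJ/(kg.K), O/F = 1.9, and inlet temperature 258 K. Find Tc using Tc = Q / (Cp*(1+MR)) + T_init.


Tc = 21450 / (2.3 * (1 + 1.9)) + 258 = 3474 K

3474 K


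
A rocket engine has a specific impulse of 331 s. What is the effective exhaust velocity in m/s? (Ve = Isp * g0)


Ve = Isp * g0 = 331 * 9.81 = 3247.1 m/s

3247.1 m/s


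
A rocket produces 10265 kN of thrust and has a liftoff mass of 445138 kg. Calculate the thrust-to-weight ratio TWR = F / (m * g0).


TWR = 10265000 / (445138 * 9.81) = 2.35

2.35


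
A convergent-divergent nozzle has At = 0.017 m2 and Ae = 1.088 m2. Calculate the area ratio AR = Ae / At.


AR = 1.088 / 0.017 = 64.0

64.0


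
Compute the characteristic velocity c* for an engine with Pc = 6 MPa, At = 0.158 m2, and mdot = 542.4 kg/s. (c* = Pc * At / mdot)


c* = 6e6 * 0.158 / 542.4 = 1748 m/s

1748 m/s


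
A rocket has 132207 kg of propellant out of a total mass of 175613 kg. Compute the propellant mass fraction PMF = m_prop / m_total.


PMF = 132207 / 175613 = 0.753

0.753


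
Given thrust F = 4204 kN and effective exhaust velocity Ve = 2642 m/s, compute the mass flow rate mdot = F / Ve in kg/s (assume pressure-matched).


mdot = F / Ve = 4204000 / 2642 = 1591.2 kg/s

1591.2 kg/s


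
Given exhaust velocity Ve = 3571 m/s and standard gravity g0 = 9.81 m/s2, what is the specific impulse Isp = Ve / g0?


Isp = Ve / g0 = 3571 / 9.81 = 364.0 s

364.0 s


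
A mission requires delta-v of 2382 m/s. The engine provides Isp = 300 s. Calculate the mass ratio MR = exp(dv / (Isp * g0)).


Ve = 300 * 9.81 = 2943.0 m/s
MR = exp(2382 / 2943.0) = 2.247

2.247


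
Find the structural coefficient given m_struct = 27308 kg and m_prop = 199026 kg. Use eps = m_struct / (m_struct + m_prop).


eps = 27308 / (27308 + 199026) = 0.1207

0.1207


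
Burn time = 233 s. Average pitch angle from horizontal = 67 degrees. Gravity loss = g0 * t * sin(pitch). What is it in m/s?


GL = 9.81 * 233 * sin(67 deg) = 2104 m/s

2104 m/s


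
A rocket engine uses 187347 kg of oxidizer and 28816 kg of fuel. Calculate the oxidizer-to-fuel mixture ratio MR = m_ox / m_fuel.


MR = 187347 / 28816 = 6.5

6.5


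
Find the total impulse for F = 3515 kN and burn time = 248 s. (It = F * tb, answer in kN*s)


It = 3515 * 248 = 871720 kN*s

871720 kN*s


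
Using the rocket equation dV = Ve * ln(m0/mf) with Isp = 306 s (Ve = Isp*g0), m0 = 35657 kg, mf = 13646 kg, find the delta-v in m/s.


Ve = 306 * 9.81 = 3001.86 m/s
dV = 3001.86 * ln(35657/13646) = 2883 m/s

2883 m/s


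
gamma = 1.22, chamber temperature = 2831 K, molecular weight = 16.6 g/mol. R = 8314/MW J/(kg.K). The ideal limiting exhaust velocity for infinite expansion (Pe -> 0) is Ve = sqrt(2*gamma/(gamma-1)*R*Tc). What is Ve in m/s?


R = 8314 / 16.6 = 500.84 J/(kg.K)
Ve = sqrt(2 * 1.22 / (1.22 - 1) * 500.84 * 2831) = 3966 m/s

3966 m/s


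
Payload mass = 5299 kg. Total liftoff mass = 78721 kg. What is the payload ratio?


PR = 5299 / 78721 = 0.0673

0.0673


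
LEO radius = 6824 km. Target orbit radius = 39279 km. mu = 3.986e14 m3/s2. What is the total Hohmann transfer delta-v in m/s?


V1 = sqrt(mu/r1) = 7642.74 m/s
dV1 = V1*(sqrt(2*r2/(r1+r2)) - 1) = 2333.79 m/s
V2 = sqrt(mu/r2) = 3185.58 m/s
dV2 = V2*(1 - sqrt(2*r1/(r1+r2))) = 1452.34 m/s
Total dV = 3786 m/s

3786 m/s


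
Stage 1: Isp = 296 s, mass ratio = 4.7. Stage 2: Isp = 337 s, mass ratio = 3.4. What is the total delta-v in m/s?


dV1 = 296 * 9.81 * ln(4.7) = 4493.8 m/s
dV2 = 337 * 9.81 * ln(3.4) = 4045.8 m/s
Total dV = 4493.8 + 4045.8 = 8539.6 m/s ~ 8540 m/s

8540 m/s


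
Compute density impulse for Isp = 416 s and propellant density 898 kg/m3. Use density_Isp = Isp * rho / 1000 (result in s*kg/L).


rho*Isp = 416 * 898 / 1000 = 374 s*kg/L

374 s*kg/L


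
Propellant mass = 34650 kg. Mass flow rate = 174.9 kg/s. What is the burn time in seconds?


tb = 34650 / 174.9 = 198.1 s

198.1 s


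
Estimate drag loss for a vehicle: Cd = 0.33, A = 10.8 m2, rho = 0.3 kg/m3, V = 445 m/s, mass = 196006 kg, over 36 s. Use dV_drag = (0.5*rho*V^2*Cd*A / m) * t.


D = 0.5 * 0.3 * 445^2 * 0.33 * 10.8 = 105864.17 N
a = 105864.17 / 196006 = 0.5401 m/s2
dV = 0.5401 * 36 = 19.4 m/s

19.4 m/s


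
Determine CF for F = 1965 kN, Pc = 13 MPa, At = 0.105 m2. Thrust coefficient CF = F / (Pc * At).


CF = 1965000 / (13e6 * 0.105) = 1.44

1.44


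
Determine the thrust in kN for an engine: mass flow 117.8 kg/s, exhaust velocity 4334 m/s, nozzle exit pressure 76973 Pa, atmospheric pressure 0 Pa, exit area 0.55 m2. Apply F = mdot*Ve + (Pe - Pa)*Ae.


F = 117.8 * 4334 + (76973 - 0) * 0.55 = 552880.0 N = 552.9 kN

552.9 kN


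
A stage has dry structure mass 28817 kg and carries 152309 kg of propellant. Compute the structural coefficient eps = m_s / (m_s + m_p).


eps = 28817 / (28817 + 152309) = 0.1591

0.1591


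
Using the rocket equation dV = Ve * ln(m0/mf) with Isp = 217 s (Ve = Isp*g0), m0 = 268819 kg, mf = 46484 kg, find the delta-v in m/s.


Ve = 217 * 9.81 = 2128.77 m/s
dV = 2128.77 * ln(268819/46484) = 3736 m/s

3736 m/s


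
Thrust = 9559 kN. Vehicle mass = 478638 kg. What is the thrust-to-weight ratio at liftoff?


TWR = 9559000 / (478638 * 9.81) = 2.04

2.04


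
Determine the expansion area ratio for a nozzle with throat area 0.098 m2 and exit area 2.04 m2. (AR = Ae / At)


AR = 2.04 / 0.098 = 20.8

20.8


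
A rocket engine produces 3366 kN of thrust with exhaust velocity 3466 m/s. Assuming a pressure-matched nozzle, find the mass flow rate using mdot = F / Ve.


mdot = F / Ve = 3366000 / 3466 = 971.1 kg/s

971.1 kg/s


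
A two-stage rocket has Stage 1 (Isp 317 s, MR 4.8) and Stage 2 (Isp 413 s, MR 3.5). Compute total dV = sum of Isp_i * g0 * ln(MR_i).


dV1 = 317 * 9.81 * ln(4.8) = 4878.0 m/s
dV2 = 413 * 9.81 * ln(3.5) = 5075.6 m/s
Total dV = 4878.0 + 5075.6 = 9953.6 m/s ~ 9954 m/s

9954 m/s


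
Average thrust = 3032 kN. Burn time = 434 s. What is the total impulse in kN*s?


It = 3032 * 434 = 1315888 kN*s

1315888 kN*s


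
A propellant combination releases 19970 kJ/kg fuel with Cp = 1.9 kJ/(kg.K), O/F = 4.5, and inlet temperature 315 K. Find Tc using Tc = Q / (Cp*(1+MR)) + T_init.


Tc = 19970 / (1.9 * (1 + 4.5)) + 315 = 2226 K

2226 K


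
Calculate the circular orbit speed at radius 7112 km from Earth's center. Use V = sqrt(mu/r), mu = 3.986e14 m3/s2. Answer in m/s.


V = sqrt(3.986e14 / 7112000) = 7486 m/s

7486 m/s


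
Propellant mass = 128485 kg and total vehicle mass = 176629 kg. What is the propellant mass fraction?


PMF = 128485 / 176629 = 0.727

0.727


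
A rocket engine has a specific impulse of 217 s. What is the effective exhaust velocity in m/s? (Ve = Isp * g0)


Ve = Isp * g0 = 217 * 9.81 = 2128.8 m/s

2128.8 m/s


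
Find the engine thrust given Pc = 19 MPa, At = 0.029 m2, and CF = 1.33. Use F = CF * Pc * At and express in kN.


F = 1.33 * 19e6 * 0.029 = 732830.0 N = 732.8 kN

732.8 kN


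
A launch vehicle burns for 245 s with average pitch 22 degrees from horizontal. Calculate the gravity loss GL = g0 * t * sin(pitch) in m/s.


GL = 9.81 * 245 * sin(22 deg) = 900 m/s

900 m/s


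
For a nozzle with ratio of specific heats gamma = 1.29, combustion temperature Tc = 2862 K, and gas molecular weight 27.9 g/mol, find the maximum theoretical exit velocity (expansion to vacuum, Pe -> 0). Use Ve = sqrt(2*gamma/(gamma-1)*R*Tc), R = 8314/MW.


R = 8314 / 27.9 = 297.99 J/(kg.K)
Ve = sqrt(2 * 1.29 / (1.29 - 1) * 297.99 * 2862) = 2755 m/s

2755 m/s


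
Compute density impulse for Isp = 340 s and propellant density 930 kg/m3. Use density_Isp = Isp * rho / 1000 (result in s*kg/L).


rho*Isp = 340 * 930 / 1000 = 316 s*kg/L

316 s*kg/L
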